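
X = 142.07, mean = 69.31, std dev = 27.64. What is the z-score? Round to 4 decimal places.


z = (X - mu) / sigma
X - mu = 142.07 - 69.31 = 72.76
z = 72.76 / 27.64 = 1819/691 ≈ 2.632417

2.6324


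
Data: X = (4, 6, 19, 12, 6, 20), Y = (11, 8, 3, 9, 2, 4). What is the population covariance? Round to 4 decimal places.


Cov = (1/n)*sum((xi-xbar)(yi-ybar))
n = 6, xbar = 67/6 ≈ 11.166667, ybar = 37/6 ≈ 6.166667
sum((xi-xbar)(yi-ybar)) = -385/6 ≈ -64.166667
Cov = -64.166667 / 6 = -385/36 ≈ -10.694444

-10.6944


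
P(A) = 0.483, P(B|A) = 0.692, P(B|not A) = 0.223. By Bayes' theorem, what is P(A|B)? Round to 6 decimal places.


P(A|B) = P(B|A)*P(A) / P(B), P(B) = P(B|A)*P(A) + P(B|not A)*P(not A)
P(B|A)*P(A) = 0.692 * 0.483 = 0.334236
P(B|not A)*P(not A) = 0.223 * 0.517 = 0.115291
P(B) = 0.334236 + 0.115291 = 0.449527
P(A|B) = 0.334236 / 0.449527 ≈ 0.74352820

0.743528


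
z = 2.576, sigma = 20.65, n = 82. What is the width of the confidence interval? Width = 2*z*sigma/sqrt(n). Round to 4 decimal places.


width = 2*z*sigma/sqrt(n)
2*z*sigma = 2 * 2.576 * 20.65 = 106.3888
sqrt(82) ≈ 9.055385
width = 106.3888 / 9.055385 ≈ 11.748678

11.7487


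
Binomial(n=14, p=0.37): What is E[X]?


E[X] = n*p = 14 * 0.37 = 5.18

5.18


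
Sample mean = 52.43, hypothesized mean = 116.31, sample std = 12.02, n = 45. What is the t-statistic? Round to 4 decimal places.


t = (xbar - mu0) / (s/sqrt(n))
xbar - mu0 = 52.43 - 116.31 = -63.88
sqrt(45) ≈ 6.70820393
s/sqrt(n) = 12.02 / 6.70820393 ≈ 1.79183581
t = -63.88 / 1.79183581 ≈ -35.650588

-35.6506


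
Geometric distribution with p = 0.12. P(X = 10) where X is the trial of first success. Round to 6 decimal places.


P = (1-p)^(k-1) * p
(1-p)^(k-1) = 0.88^9 ≈ 0.3164784
P = 0.3164784 * 0.12 ≈ 0.03797741

0.037977


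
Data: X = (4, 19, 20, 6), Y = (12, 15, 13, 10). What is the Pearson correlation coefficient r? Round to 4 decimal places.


r = sum((xi-xbar)(yi-ybar)) / sqrt(sum((xi-xbar)^2) * sum((yi-ybar)^2))
n = 4, xbar = 49/4 = 12.25, ybar = 50/4 = 12.5
Sxy = sum((xi-xbar)(yi-ybar)) = 40.5
Sxx = sum((xi-xbar)^2) = 212.75
Syy = sum((yi-ybar)^2) = 13
sqrt(Sxx*Syy) ≈ 52.590398
r = Sxy / sqrt(Sxx*Syy) = 40.5 / 52.590398 ≈ 0.770103

0.7701


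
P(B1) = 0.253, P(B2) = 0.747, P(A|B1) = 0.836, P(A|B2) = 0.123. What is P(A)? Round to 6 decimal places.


P(A) = P(A|B1)*P(B1) + P(A|B2)*P(B2)
P(A|B1)*P(B1) = 0.836 * 0.253 = 0.211508
P(A|B2)*P(B2) = 0.123 * 0.747 = 0.091881
P(A) = 0.211508 + 0.091881 = 0.303389

0.303389


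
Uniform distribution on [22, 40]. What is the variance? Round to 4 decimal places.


Var = (b-a)^2 / 12
(b-a)^2 = (40 - 22)^2 = 324
Var = 324/12 = 27

27.0000


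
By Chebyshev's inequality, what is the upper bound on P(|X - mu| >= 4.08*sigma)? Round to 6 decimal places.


P <= 1/k^2
k^2 = 4.08^2 = 16.6464
1/k^2 = 1 / 16.6464 ≈ 0.06007305

0.060073


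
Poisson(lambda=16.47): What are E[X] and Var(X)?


E[X] = Var(X) = lambda = 16.47

16.47, 16.47


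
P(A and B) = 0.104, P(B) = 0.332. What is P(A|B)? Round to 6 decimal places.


P(A|B) = P(A and B) / P(B) = 0.104 / 0.332 = 26/83 ≈ 0.31325301

0.313253


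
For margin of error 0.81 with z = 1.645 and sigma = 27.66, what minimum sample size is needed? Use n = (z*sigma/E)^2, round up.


z*sigma/E = 1.645 * 27.66 / 0.81 = 151669/2700 ≈ 56.173704
(z*sigma/E)^2 ≈ 3155.484988
round up: n = 3156

3156


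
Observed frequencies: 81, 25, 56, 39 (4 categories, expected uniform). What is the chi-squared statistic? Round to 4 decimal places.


chi2 = sum((O-E)^2/E), E = total/4
total = 201, E = 201/4 = 50.25
(81 - 50.25)^2 / 50.25 = 945.5625 / 50.25 = 5043/268 ≈ 18.817164
(25 - 50.25)^2 / 50.25 = 637.5625 / 50.25 = 10201/804 ≈ 12.687811
(56 - 50.25)^2 / 50.25 = 33.0625 / 50.25 = 529/804 ≈ 0.657960
(39 - 50.25)^2 / 50.25 = 126.5625 / 50.25 = 675/268 ≈ 2.518657
chi2 = 6971/201 ≈ 34.681592

34.6816


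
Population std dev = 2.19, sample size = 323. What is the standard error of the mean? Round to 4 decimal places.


SE = sigma / sqrt(n)
sqrt(323) ≈ 17.972201
SE = 2.19 / 17.972201 ≈ 0.121855

0.1219


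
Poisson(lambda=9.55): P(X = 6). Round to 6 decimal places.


P = e^(-lam) * lam^k / k!
e^(-9.55) ≈ 0.00007120126
lam^k = 9.55^6 ≈ 758612.910510
k! = 6! = 720
P = 0.00007120126 * 758612.910510 / 720 ≈ 0.075020

0.075020


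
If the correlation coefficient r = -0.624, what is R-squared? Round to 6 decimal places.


R^2 = r^2 = (-0.624)^2 = 0.389376

0.389376


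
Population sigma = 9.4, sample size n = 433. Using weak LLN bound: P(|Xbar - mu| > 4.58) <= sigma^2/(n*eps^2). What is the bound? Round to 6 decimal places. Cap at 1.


bound = min(1, sigma^2/(n*eps^2))
sigma^2 = 9.4^2 = 88.36
n*eps^2 = 433 * 4.58^2 = 433 * 20.9764 = 9082.7812
sigma^2/(n*eps^2) = 88.36 / 9082.7812 ≈ 0.00972830

0.009728


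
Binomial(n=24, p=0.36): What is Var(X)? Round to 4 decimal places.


Var = n*p*(1-p) = 24 * 0.36 * 0.64 = 5.5296

5.5296


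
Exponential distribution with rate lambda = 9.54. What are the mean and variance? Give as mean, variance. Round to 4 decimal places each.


mean = 1/lam, var = 1/lam^2
mean = 1 / 9.54 = 50/477 ≈ 0.104822
lam^2 = 9.54^2 = 91.0116
var = 1 / 91.0116 ≈ 0.010988

0.1048, 0.0110


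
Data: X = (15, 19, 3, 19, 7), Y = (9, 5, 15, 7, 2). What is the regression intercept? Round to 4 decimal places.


a = ybar - b*xbar, where b = sum((xi-xbar)(yi-ybar)) / sum((xi-xbar)^2)
n = 5, xbar = 63/5 = 12.6, ybar = 38/5 = 7.6
Sxy = sum((xi-xbar)(yi-ybar)) = -56.8
Sxx = sum((xi-xbar)^2) = 211.2
b = Sxy / Sxx = -71/264 ≈ -0.268939
a = 7.6 - (-0.268939) * 12.6 = 967/88 ≈ 10.988636

10.9886


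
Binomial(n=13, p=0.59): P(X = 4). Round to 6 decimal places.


P = C(n,k) * p^k * (1-p)^(n-k)
C(13,4) = 715
p^k = 0.59^4 ≈ 0.1211736
(1-p)^(n-k) = 0.41^9 ≈ 0.0003273819
P = 715 * 0.1211736 * 0.0003273819 ≈ 0.028364

0.028364


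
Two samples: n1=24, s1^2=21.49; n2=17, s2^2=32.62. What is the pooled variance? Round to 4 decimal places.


sp^2 = ((n1-1)*s1^2 + (n2-1)*s2^2)/(n1+n2-2)
(n1-1)*s1^2 = 23 * 21.49 = 494.27
(n2-1)*s2^2 = 16 * 32.62 = 521.92
numerator = 494.27 + 521.92 = 1016.19
n1+n2-2 = 39
sp^2 = 1016.19 / 39 = 33873/1300 ≈ 26.056154

26.0562


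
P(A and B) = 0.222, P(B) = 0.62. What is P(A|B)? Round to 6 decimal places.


P(A|B) = P(A and B) / P(B) = 0.222 / 0.62 = 111/310 ≈ 0.35806452

0.358065


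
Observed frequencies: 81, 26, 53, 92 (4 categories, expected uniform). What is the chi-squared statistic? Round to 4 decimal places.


chi2 = sum((O-E)^2/E), E = total/4
total = 252, E = 252/4 = 63
(81 - 63)^2 / 63 = 324 / 63 = 36/7 ≈ 5.142857
(26 - 63)^2 / 63 = 1369 / 63 = 1369/63 ≈ 21.730159
(53 - 63)^2 / 63 = 100 / 63 = 100/63 ≈ 1.587302
(92 - 63)^2 / 63 = 841 / 63 = 841/63 ≈ 13.349206
chi2 = 878/21 ≈ 41.809524

41.8095


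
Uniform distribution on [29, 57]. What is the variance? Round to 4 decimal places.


Var = (b-a)^2 / 12
(b-a)^2 = (57 - 29)^2 = 784
Var = 784/12 ≈ 65.333333

65.3333


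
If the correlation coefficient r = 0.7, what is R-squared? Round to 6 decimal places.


R^2 = r^2 = (0.7)^2 = 0.49

0.490000


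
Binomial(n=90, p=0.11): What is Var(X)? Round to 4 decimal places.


Var = n*p*(1-p) = 90 * 0.11 * 0.89 = 8.811

8.8110


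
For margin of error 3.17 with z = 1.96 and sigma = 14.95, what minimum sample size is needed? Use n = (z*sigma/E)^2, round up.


z*sigma/E = 1.96 * 14.95 / 3.17 = 14651/1585 ≈ 9.243533
(z*sigma/E)^2 ≈ 85.442905
round up: n = 86

86


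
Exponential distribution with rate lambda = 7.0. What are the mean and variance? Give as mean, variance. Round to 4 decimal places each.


mean = 1/lam, var = 1/lam^2
mean = 1 / 7.0 = 1/7 ≈ 0.142857
lam^2 = 7.0^2 = 49
var = 1 / 49 = 1/49 ≈ 0.020408

0.1429, 0.0204


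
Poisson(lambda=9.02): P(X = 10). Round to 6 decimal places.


P = e^(-lam) * lam^k / k!
e^(-9.02) ≈ 0.0001209661
lam^k = 9.02^10 ≈ 3565047949.332363
k! = 10! = 3628800
P = 0.0001209661 * 3565047949.332363 / 3628800 ≈ 0.118841

0.118841


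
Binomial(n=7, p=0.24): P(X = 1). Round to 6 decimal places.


P = C(n,k) * p^k * (1-p)^(n-k)
C(7,1) = 7
p^k = 0.24^1 = 0.24
(1-p)^(n-k) = 0.76^6 ≈ 0.1926999
P = 7 * 0.24 * 0.1926999 ≈ 0.323736

0.323736


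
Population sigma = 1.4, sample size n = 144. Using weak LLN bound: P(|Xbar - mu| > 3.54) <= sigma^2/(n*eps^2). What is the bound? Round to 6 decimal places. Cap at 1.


bound = min(1, sigma^2/(n*eps^2))
sigma^2 = 1.4^2 = 1.96
n*eps^2 = 144 * 3.54^2 = 144 * 12.5316 = 1804.5504
sigma^2/(n*eps^2) = 1.96 / 1804.5504 ≈ 0.00108614

0.001086


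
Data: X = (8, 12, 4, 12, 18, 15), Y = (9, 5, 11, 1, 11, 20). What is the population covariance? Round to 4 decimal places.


Cov = (1/n)*sum((xi-xbar)(yi-ybar))
n = 6, xbar = 69/6 = 11.5, ybar = 57/6 = 9.5
sum((xi-xbar)(yi-ybar)) = 30.5
Cov = 30.5 / 6 = 61/12 ≈ 5.083333

5.0833


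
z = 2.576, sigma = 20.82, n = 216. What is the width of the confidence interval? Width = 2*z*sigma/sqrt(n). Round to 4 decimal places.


width = 2*z*sigma/sqrt(n)
2*z*sigma = 2 * 2.576 * 20.82 = 107.26464
sqrt(216) ≈ 14.696938
width = 107.26464 / 14.696938 ≈ 7.298434

7.2984


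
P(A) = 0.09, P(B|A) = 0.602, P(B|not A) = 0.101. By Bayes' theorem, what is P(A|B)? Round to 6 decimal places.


P(A|B) = P(B|A)*P(A) / P(B), P(B) = P(B|A)*P(A) + P(B|not A)*P(not A)
P(B|A)*P(A) = 0.602 * 0.09 = 0.05418
P(B|not A)*P(not A) = 0.101 * 0.91 = 0.09191
P(B) = 0.05418 + 0.09191 = 0.14609
P(A|B) = 0.05418 / 0.14609 = 774/2087 ≈ 0.37086727

0.370867


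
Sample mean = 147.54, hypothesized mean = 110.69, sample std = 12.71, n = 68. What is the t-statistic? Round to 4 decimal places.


t = (xbar - mu0) / (s/sqrt(n))
xbar - mu0 = 147.54 - 110.69 = 36.85
sqrt(68) ≈ 8.24621125
s/sqrt(n) = 12.71 / 8.24621125 ≈ 1.54131390
t = 36.85 / 1.54131390 ≈ 23.908173

23.9082


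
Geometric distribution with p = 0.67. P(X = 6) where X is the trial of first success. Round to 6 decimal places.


P = (1-p)^(k-1) * p
(1-p)^(k-1) = 0.33^5 ≈ 0.003913539
P = 0.003913539 * 0.67 ≈ 0.002622071

0.002622


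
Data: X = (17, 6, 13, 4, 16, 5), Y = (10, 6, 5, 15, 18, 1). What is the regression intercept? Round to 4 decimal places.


a = ybar - b*xbar, where b = sum((xi-xbar)(yi-ybar)) / sum((xi-xbar)^2)
n = 6, xbar = 61/6 ≈ 10.166667, ybar = 55/6 ≈ 9.166667
Sxy = sum((xi-xbar)(yi-ybar)) = 389/6 ≈ 64.833333
Sxx = sum((xi-xbar)^2) = 1025/6 ≈ 170.833333
b = Sxy / Sxx = 389/1025 ≈ 0.379512
a = 9.166667 - 0.379512 * 10.166667 = 5441/1025 ≈ 5.308293

5.3083


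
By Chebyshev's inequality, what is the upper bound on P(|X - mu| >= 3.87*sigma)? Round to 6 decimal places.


P <= 1/k^2
k^2 = 3.87^2 = 14.9769
1/k^2 = 1 / 14.9769 ≈ 0.06676949

0.066769


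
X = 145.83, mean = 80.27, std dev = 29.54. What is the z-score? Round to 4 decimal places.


z = (X - mu) / sigma
X - mu = 145.83 - 80.27 = 65.56
z = 65.56 / 29.54 = 3278/1477 ≈ 2.219364

2.2194


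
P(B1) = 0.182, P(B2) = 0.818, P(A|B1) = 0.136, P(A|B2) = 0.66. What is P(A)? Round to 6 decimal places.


P(A) = P(A|B1)*P(B1) + P(A|B2)*P(B2)
P(A|B1)*P(B1) = 0.136 * 0.182 = 0.024752
P(A|B2)*P(B2) = 0.66 * 0.818 = 0.53988
P(A) = 0.024752 + 0.53988 = 0.564632

0.564632


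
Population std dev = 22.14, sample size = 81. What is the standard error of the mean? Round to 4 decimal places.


SE = sigma / sqrt(n)
sqrt(81) = 9
SE = 22.14 / 9 = 2.46

2.4600


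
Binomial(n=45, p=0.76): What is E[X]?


E[X] = n*p = 45 * 0.76 = 34.2

34.2


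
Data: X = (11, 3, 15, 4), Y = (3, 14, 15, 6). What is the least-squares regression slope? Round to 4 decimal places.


b = sum((xi-xbar)(yi-ybar)) / sum((xi-xbar)^2)
n = 4, xbar = 33/4 = 8.25, ybar = 38/4 = 9.5
Sxy = sum((xi-xbar)(yi-ybar)) = 10.5
Sxx = sum((xi-xbar)^2) = 98.75
b = Sxy / Sxx = 42/395 ≈ 0.106329

0.1063


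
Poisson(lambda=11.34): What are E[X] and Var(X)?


E[X] = Var(X) = lambda = 11.34

11.34, 11.34


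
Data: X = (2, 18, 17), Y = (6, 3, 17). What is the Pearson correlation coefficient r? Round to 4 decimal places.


r = sum((xi-xbar)(yi-ybar)) / sqrt(sum((xi-xbar)^2) * sum((yi-ybar)^2))
n = 3, xbar = 37/3 ≈ 12.333333, ybar = 26/3 ≈ 8.666667
Sxy = sum((xi-xbar)(yi-ybar)) = 103/3 ≈ 34.333333
Sxx = sum((xi-xbar)^2) = 482/3 ≈ 160.666667
Syy = sum((yi-ybar)^2) = 326/3 ≈ 108.666667
sqrt(Sxx*Syy) ≈ 132.132930
r = Sxy / sqrt(Sxx*Syy) = 34.333333 / 132.132930 ≈ 0.259839

0.2598


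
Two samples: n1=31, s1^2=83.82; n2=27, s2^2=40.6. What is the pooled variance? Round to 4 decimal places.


sp^2 = ((n1-1)*s1^2 + (n2-1)*s2^2)/(n1+n2-2)
(n1-1)*s1^2 = 30 * 83.82 = 2514.6
(n2-1)*s2^2 = 26 * 40.6 = 1055.6
numerator = 2514.6 + 1055.6 = 3570.2
n1+n2-2 = 56
sp^2 = 3570.2 / 56 = 17851/280 ≈ 63.753571

63.7536


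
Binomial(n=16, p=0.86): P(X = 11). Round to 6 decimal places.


P = C(n,k) * p^k * (1-p)^(n-k)
C(16,11) = 4368
p^k = 0.86^11 ≈ 0.1903194
(1-p)^(n-k) = 0.14^5 = 0.0000537824
P = 4368 * 0.1903194 * 0.0000537824 ≈ 0.044710

0.044710


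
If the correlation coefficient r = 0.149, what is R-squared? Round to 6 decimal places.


R^2 = r^2 = (0.149)^2 = 0.022201

0.022201


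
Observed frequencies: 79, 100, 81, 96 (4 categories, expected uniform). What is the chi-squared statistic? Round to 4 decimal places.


chi2 = sum((O-E)^2/E), E = total/4
total = 356, E = 356/4 = 89
(79 - 89)^2 / 89 = 100 / 89 = 100/89 ≈ 1.123596
(100 - 89)^2 / 89 = 121 / 89 = 121/89 ≈ 1.359551
(81 - 89)^2 / 89 = 64 / 89 = 64/89 ≈ 0.719101
(96 - 89)^2 / 89 = 49 / 89 = 49/89 ≈ 0.550562
chi2 = 334/89 ≈ 3.752809

3.7528


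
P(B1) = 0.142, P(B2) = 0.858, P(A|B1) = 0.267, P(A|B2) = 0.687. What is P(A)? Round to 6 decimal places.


P(A) = P(A|B1)*P(B1) + P(A|B2)*P(B2)
P(A|B1)*P(B1) = 0.267 * 0.142 = 0.037914
P(A|B2)*P(B2) = 0.687 * 0.858 = 0.589446
P(A) = 0.037914 + 0.589446 = 0.62736

0.627360


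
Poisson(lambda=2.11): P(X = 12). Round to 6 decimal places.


P = e^(-lam) * lam^k / k!
e^(-2.11) ≈ 0.1212380
lam^k = 2.11^12 ≈ 7787.345862
k! = 12! = 479001600
P = 0.1212380 * 7787.345862 / 479001600 ≈ 0.000002

0.000002


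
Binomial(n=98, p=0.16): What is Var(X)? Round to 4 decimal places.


Var = n*p*(1-p) = 98 * 0.16 * 0.84 = 13.1712

13.1712


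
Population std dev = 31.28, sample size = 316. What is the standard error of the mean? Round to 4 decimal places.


SE = sigma / sqrt(n)
sqrt(316) ≈ 17.776389
SE = 31.28 / 17.776389 ≈ 1.759637

1.7596


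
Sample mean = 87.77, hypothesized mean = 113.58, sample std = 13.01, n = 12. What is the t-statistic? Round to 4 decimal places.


t = (xbar - mu0) / (s/sqrt(n))
xbar - mu0 = 87.77 - 113.58 = -25.81
sqrt(12) ≈ 3.46410162
s/sqrt(n) = 13.01 / 3.46410162 ≈ 3.75566350
t = -25.81 / 3.75566350 ≈ -6.872288

-6.8723


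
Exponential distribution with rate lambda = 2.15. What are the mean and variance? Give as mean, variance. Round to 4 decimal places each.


mean = 1/lam, var = 1/lam^2
mean = 1 / 2.15 = 20/43 ≈ 0.465116
lam^2 = 2.15^2 = 4.6225
var = 1 / 4.6225 = 400/1849 ≈ 0.216333

0.4651, 0.2163


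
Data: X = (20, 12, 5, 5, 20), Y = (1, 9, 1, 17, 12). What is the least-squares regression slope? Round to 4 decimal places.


b = sum((xi-xbar)(yi-ybar)) / sum((xi-xbar)^2)
n = 5, xbar = 62/5 = 12.4, ybar = 40/5 = 8
Sxy = sum((xi-xbar)(yi-ybar)) = -38
Sxx = sum((xi-xbar)^2) = 225.2
b = Sxy / Sxx = -95/563 ≈ -0.168739

-0.1687


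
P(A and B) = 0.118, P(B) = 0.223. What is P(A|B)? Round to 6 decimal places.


P(A|B) = P(A and B) / P(B) = 0.118 / 0.223 = 118/223 ≈ 0.52914798

0.529148


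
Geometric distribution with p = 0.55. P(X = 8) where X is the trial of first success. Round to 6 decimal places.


P = (1-p)^(k-1) * p
(1-p)^(k-1) = 0.45^7 ≈ 0.003736695
P = 0.003736695 * 0.55 ≈ 0.002055182

0.002055


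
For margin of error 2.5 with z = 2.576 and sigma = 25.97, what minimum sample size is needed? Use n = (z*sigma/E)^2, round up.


z*sigma/E = 2.576 * 25.97 / 2.5 = 26.759488
(z*sigma/E)^2 ≈ 716.070198
round up: n = 717

717


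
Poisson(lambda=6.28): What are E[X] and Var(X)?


E[X] = Var(X) = lambda = 6.28

6.28, 6.28


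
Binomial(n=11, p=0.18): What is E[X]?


E[X] = n*p = 11 * 0.18 = 1.98

1.98


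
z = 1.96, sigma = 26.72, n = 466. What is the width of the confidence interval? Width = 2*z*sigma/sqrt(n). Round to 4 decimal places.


width = 2*z*sigma/sqrt(n)
2*z*sigma = 2 * 1.96 * 26.72 = 104.7424
sqrt(466) ≈ 21.587033
width = 104.7424 / 21.587033 ≈ 4.852098

4.8521


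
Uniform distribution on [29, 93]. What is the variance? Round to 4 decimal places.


Var = (b-a)^2 / 12
(b-a)^2 = (93 - 29)^2 = 4096
Var = 4096/12 ≈ 341.333333

341.3333


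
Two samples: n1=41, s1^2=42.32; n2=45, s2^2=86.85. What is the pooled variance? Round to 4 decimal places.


sp^2 = ((n1-1)*s1^2 + (n2-1)*s2^2)/(n1+n2-2)
(n1-1)*s1^2 = 40 * 42.32 = 1692.8
(n2-1)*s2^2 = 44 * 86.85 = 3821.4
numerator = 1692.8 + 3821.4 = 5514.2
n1+n2-2 = 84
sp^2 = 5514.2 / 84 = 27571/420 ≈ 65.645238

65.6452


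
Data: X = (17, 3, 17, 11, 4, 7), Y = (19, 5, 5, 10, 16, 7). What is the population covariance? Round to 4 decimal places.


Cov = (1/n)*sum((xi-xbar)(yi-ybar))
n = 6, xbar = 59/6 ≈ 9.833333, ybar = 62/6 = 31/3 ≈ 10.333333
sum((xi-xbar)(yi-ybar)) = 109/3 ≈ 36.333333
Cov = 36.333333 / 6 = 109/18 ≈ 6.055556

6.0556


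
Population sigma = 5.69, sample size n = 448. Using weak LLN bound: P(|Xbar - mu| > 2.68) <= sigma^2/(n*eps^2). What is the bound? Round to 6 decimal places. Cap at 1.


bound = min(1, sigma^2/(n*eps^2))
sigma^2 = 5.69^2 = 32.3761
n*eps^2 = 448 * 2.68^2 = 448 * 7.1824 = 3217.7152
sigma^2/(n*eps^2) = 32.3761 / 3217.7152 ≈ 0.01006183

0.010062


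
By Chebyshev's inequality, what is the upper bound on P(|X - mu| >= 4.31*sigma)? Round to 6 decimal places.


P <= 1/k^2
k^2 = 4.31^2 = 18.5761
1/k^2 = 1 / 18.5761 ≈ 0.05383261

0.053833


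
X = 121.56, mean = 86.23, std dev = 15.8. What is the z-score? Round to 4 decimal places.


z = (X - mu) / sigma
X - mu = 121.56 - 86.23 = 35.33
z = 35.33 / 15.8 = 3533/1580 ≈ 2.236076

2.2361


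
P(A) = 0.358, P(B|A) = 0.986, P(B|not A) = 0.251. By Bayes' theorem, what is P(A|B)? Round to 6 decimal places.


P(A|B) = P(B|A)*P(A) / P(B), P(B) = P(B|A)*P(A) + P(B|not A)*P(not A)
P(B|A)*P(A) = 0.986 * 0.358 = 0.352988
P(B|not A)*P(not A) = 0.251 * 0.642 = 0.161142
P(B) = 0.352988 + 0.161142 = 0.51413
P(A|B) = 0.352988 / 0.51413 ≈ 0.68657343

0.686573


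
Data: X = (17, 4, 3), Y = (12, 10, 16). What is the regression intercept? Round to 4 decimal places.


a = ybar - b*xbar, where b = sum((xi-xbar)(yi-ybar)) / sum((xi-xbar)^2)
n = 3, xbar = 24/3 = 8, ybar = 38/3 ≈ 12.666667
Sxy = sum((xi-xbar)(yi-ybar)) = -12
Sxx = sum((xi-xbar)^2) = 122
b = Sxy / Sxx = -6/61 ≈ -0.098361
a = 12.666667 - (-0.098361) * 8 = 2462/183 ≈ 13.453552

13.4536


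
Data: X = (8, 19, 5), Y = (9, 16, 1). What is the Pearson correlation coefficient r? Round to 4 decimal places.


r = sum((xi-xbar)(yi-ybar)) / sqrt(sum((xi-xbar)^2) * sum((yi-ybar)^2))
n = 3, xbar = 32/3 ≈ 10.666667, ybar = 26/3 ≈ 8.666667
Sxy = sum((xi-xbar)(yi-ybar)) = 311/3 ≈ 103.666667
Sxx = sum((xi-xbar)^2) = 326/3 ≈ 108.666667
Syy = sum((yi-ybar)^2) = 338/3 ≈ 112.666667
sqrt(Sxx*Syy) ≈ 110.648593
r = Sxy / sqrt(Sxx*Syy) = 103.666667 / 110.648593 ≈ 0.936900

0.9369


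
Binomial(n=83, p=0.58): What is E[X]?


E[X] = n*p = 83 * 0.58 = 48.14

48.14


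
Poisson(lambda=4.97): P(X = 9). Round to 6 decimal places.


P = e^(-lam) * lam^k / k!
e^(-4.97) ≈ 0.006943148
lam^k = 4.97^9 ≈ 1850152.379532
k! = 9! = 362880
P = 0.006943148 * 1850152.379532 / 362880 ≈ 0.035400

0.035400


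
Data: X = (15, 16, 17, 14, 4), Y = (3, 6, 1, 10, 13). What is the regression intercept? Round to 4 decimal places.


a = ybar - b*xbar, where b = sum((xi-xbar)(yi-ybar)) / sum((xi-xbar)^2)
n = 5, xbar = 66/5 = 13.2, ybar = 33/5 = 6.6
Sxy = sum((xi-xbar)(yi-ybar)) = -85.6
Sxx = sum((xi-xbar)^2) = 110.8
b = Sxy / Sxx = -214/277 ≈ -0.772563
a = 6.6 - (-0.772563) * 13.2 = 4653/277 ≈ 16.797834

16.7978


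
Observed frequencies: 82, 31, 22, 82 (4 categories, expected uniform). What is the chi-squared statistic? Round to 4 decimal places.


chi2 = sum((O-E)^2/E), E = total/4
total = 217, E = 217/4 = 54.25
(82 - 54.25)^2 / 54.25 = 770.0625 / 54.25 = 12321/868 ≈ 14.194700
(31 - 54.25)^2 / 54.25 = 540.5625 / 54.25 = 279/28 ≈ 9.964286
(22 - 54.25)^2 / 54.25 = 1040.0625 / 54.25 = 16641/868 ≈ 19.171659
(82 - 54.25)^2 / 54.25 = 770.0625 / 54.25 = 12321/868 ≈ 14.194700
chi2 = 12483/217 ≈ 57.525346

57.5253


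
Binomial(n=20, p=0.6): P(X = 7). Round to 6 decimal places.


P = C(n,k) * p^k * (1-p)^(n-k)
C(20,7) = 77520
p^k = 0.6^7 = 0.0279936
(1-p)^(n-k) = 0.4^13 ≈ 0.000006710886
P = 77520 * 0.0279936 * 0.000006710886 ≈ 0.014563

0.014563


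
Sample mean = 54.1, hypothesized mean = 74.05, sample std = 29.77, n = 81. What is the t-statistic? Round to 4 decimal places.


t = (xbar - mu0) / (s/sqrt(n))
xbar - mu0 = 54.1 - 74.05 = -19.95
sqrt(81) = 9
s/sqrt(n) = 29.77 / 9 = 2977/900 ≈ 3.30777778
t = -19.95 / 3.30777778 = -17955/2977 ≈ -6.031240

-6.0312


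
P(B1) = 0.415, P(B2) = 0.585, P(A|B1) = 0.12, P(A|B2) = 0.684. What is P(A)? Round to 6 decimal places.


P(A) = P(A|B1)*P(B1) + P(A|B2)*P(B2)
P(A|B1)*P(B1) = 0.12 * 0.415 = 0.0498
P(A|B2)*P(B2) = 0.684 * 0.585 = 0.40014
P(A) = 0.0498 + 0.40014 = 0.44994

0.449940


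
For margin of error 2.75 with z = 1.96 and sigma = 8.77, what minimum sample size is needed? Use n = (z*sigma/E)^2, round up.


z*sigma/E = 1.96 * 8.77 / 2.75 = 42973/6875 ≈ 6.250618
(z*sigma/E)^2 ≈ 39.070228
round up: n = 40

40


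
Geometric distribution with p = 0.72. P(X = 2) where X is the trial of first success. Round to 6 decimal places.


P = (1-p)^(k-1) * p
(1-p)^(k-1) = 0.28^1 = 0.28
P = 0.28 * 0.72 = 0.2016

0.201600


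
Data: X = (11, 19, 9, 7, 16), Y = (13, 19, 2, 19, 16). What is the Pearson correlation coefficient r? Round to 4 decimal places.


r = sum((xi-xbar)(yi-ybar)) / sqrt(sum((xi-xbar)^2) * sum((yi-ybar)^2))
n = 5, xbar = 62/5 = 12.4, ybar = 69/5 = 13.8
Sxy = sum((xi-xbar)(yi-ybar)) = 55.4
Sxx = sum((xi-xbar)^2) = 99.2
Syy = sum((yi-ybar)^2) = 198.8
sqrt(Sxx*Syy) ≈ 140.431336
r = Sxy / sqrt(Sxx*Syy) = 55.4 / 140.431336 ≈ 0.394499

0.3945


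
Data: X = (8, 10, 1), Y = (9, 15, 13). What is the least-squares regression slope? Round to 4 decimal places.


b = sum((xi-xbar)(yi-ybar)) / sum((xi-xbar)^2)
n = 3, xbar = 19/3 ≈ 6.333333, ybar = 37/3 ≈ 12.333333
Sxy = sum((xi-xbar)(yi-ybar)) = 2/3 ≈ 0.666667
Sxx = sum((xi-xbar)^2) = 134/3 ≈ 44.666667
b = Sxy / Sxx = 1/67 ≈ 0.014925

0.0149


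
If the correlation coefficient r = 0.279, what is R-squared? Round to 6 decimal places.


R^2 = r^2 = (0.279)^2 = 0.077841

0.077841


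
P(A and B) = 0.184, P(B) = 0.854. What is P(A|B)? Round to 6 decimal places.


P(A|B) = P(A and B) / P(B) = 0.184 / 0.854 = 92/427 ≈ 0.21545667

0.215457


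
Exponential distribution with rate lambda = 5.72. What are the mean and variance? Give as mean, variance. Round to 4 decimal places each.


mean = 1/lam, var = 1/lam^2
mean = 1 / 5.72 = 25/143 ≈ 0.174825
lam^2 = 5.72^2 = 32.7184
var = 1 / 32.7184 ≈ 0.030564

0.1748, 0.0306


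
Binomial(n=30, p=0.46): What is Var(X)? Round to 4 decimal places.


Var = n*p*(1-p) = 30 * 0.46 * 0.54 = 7.452

7.4520


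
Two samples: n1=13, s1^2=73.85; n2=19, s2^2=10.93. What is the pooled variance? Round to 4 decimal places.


sp^2 = ((n1-1)*s1^2 + (n2-1)*s2^2)/(n1+n2-2)
(n1-1)*s1^2 = 12 * 73.85 = 886.2
(n2-1)*s2^2 = 18 * 10.93 = 196.74
numerator = 886.2 + 196.74 = 1082.94
n1+n2-2 = 30
sp^2 = 1082.94 / 30 = 36.098

36.0980


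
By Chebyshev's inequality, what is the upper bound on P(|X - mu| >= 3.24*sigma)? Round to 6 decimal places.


P <= 1/k^2
k^2 = 3.24^2 = 10.4976
1/k^2 = 1 / 10.4976 = 625/6561 ≈ 0.09525987

0.095260


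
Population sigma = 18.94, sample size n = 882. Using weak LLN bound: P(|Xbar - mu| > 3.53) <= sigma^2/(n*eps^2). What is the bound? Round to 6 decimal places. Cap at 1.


bound = min(1, sigma^2/(n*eps^2))
sigma^2 = 18.94^2 = 358.7236
n*eps^2 = 882 * 3.53^2 = 882 * 12.4609 = 10990.5138
sigma^2/(n*eps^2) = 358.7236 / 10990.5138 ≈ 0.03263938

0.032639


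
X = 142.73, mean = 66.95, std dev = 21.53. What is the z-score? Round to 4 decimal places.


z = (X - mu) / sigma
X - mu = 142.73 - 66.95 = 75.78
z = 75.78 / 21.53 = 7578/2153 ≈ 3.519740

3.5197


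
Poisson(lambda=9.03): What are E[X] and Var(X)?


E[X] = Var(X) = lambda = 9.03

9.03, 9.03


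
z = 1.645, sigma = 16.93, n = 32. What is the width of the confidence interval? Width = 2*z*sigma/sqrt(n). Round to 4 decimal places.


width = 2*z*sigma/sqrt(n)
2*z*sigma = 2 * 1.645 * 16.93 = 55.6997
sqrt(32) ≈ 5.656854
width = 55.6997 / 5.656854 ≈ 9.846409

9.8464


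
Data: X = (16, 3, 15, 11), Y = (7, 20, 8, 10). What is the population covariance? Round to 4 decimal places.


Cov = (1/n)*sum((xi-xbar)(yi-ybar))
n = 4, xbar = 45/4 = 11.25, ybar = 45/4 = 11.25
sum((xi-xbar)(yi-ybar)) = -104.25
Cov = -104.25 / 4 = -26.0625

-26.0625


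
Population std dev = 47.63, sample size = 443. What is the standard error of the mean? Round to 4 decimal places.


SE = sigma / sqrt(n)
sqrt(443) ≈ 21.047565
SE = 47.63 / 21.047565 ≈ 2.262970

2.2630


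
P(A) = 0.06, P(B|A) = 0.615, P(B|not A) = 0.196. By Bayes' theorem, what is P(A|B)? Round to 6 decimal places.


P(A|B) = P(B|A)*P(A) / P(B), P(B) = P(B|A)*P(A) + P(B|not A)*P(not A)
P(B|A)*P(A) = 0.615 * 0.06 = 0.0369
P(B|not A)*P(not A) = 0.196 * 0.94 = 0.18424
P(B) = 0.0369 + 0.18424 = 0.22114
P(A|B) = 0.0369 / 0.22114 ≈ 0.16686262

0.166863


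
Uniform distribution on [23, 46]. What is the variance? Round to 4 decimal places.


Var = (b-a)^2 / 12
(b-a)^2 = (46 - 23)^2 = 529
Var = 529/12 ≈ 44.083333

44.0833


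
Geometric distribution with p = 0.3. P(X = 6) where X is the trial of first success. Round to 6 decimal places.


P = (1-p)^(k-1) * p
(1-p)^(k-1) = 0.7^5 = 0.16807
P = 0.16807 * 0.3 = 0.050421

0.050421


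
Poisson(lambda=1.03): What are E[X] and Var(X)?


E[X] = Var(X) = lambda = 1.03

1.03, 1.03


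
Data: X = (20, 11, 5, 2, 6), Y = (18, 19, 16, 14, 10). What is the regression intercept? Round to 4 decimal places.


a = ybar - b*xbar, where b = sum((xi-xbar)(yi-ybar)) / sum((xi-xbar)^2)
n = 5, xbar = 44/5 = 8.8, ybar = 77/5 = 15.4
Sxy = sum((xi-xbar)(yi-ybar)) = 59.4
Sxx = sum((xi-xbar)^2) = 198.8
b = Sxy / Sxx = 297/994 ≈ 0.298793
a = 15.4 - 0.298793 * 8.8 = 6347/497 ≈ 12.770624

12.7706


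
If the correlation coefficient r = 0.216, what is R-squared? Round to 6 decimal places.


R^2 = r^2 = (0.216)^2 = 0.046656

0.046656


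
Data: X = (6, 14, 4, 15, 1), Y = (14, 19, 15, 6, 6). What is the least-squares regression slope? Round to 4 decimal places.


b = sum((xi-xbar)(yi-ybar)) / sum((xi-xbar)^2)
n = 5, xbar = 40/5 = 8, ybar = 60/5 = 12
Sxy = sum((xi-xbar)(yi-ybar)) = 26
Sxx = sum((xi-xbar)^2) = 154
b = Sxy / Sxx = 13/77 ≈ 0.168831

0.1688


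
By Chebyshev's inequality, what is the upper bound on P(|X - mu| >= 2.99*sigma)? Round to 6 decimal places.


P <= 1/k^2
k^2 = 2.99^2 = 8.9401
1/k^2 = 1 / 8.9401 ≈ 0.11185557

0.111856


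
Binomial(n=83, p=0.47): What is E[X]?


E[X] = n*p = 83 * 0.47 = 39.01

39.01


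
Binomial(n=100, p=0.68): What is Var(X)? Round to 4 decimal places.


Var = n*p*(1-p) = 100 * 0.68 * 0.32 = 21.76

21.7600


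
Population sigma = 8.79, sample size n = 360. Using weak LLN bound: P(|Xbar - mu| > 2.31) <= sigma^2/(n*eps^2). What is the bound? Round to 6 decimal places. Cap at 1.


bound = min(1, sigma^2/(n*eps^2))
sigma^2 = 8.79^2 = 77.2641
n*eps^2 = 360 * 2.31^2 = 360 * 5.3361 = 1920.996
sigma^2/(n*eps^2) = 77.2641 / 1920.996 ≈ 0.04022085

0.040221


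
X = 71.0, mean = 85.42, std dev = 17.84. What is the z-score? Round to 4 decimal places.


z = (X - mu) / sigma
X - mu = 71.0 - 85.42 = -14.42
z = -14.42 / 17.84 = -721/892 ≈ -0.808296

-0.8083


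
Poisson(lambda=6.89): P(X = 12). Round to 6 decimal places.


P = e^(-lam) * lam^k / k!
e^(-6.89) ≈ 0.001017914
lam^k = 6.89^12 ≈ 11445391768.549950
k! = 12! = 479001600
P = 0.001017914 * 11445391768.549950 / 479001600 ≈ 0.024322

0.024322


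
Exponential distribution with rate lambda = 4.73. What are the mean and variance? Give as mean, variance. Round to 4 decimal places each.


mean = 1/lam, var = 1/lam^2
mean = 1 / 4.73 = 100/473 ≈ 0.211416
lam^2 = 4.73^2 = 22.3729
var = 1 / 22.3729 ≈ 0.044697

0.2114, 0.0447


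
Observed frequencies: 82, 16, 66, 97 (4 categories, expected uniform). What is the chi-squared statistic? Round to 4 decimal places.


chi2 = sum((O-E)^2/E), E = total/4
total = 261, E = 261/4 = 65.25
(82 - 65.25)^2 / 65.25 = 280.5625 / 65.25 = 4489/1044 ≈ 4.299808
(16 - 65.25)^2 / 65.25 = 2425.5625 / 65.25 = 38809/1044 ≈ 37.173372
(66 - 65.25)^2 / 65.25 = 0.5625 / 65.25 = 1/116 ≈ 0.008621
(97 - 65.25)^2 / 65.25 = 1008.0625 / 65.25 = 16129/1044 ≈ 15.449234
chi2 = 1651/29 ≈ 56.931034

56.9310


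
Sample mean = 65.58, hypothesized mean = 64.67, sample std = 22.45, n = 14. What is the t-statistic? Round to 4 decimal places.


t = (xbar - mu0) / (s/sqrt(n))
xbar - mu0 = 65.58 - 64.67 = 0.91
sqrt(14) ≈ 3.74165739
s/sqrt(n) = 22.45 / 3.74165739 ≈ 6.00001488
t = 0.91 / 6.00001488 ≈ 0.151666

0.1517


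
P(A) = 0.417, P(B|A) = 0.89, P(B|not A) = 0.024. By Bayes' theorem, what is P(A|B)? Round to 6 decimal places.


P(A|B) = P(B|A)*P(A) / P(B), P(B) = P(B|A)*P(A) + P(B|not A)*P(not A)
P(B|A)*P(A) = 0.89 * 0.417 = 0.37113
P(B|not A)*P(not A) = 0.024 * 0.583 = 0.013992
P(B) = 0.37113 + 0.013992 = 0.385122
P(A|B) = 0.37113 / 0.385122 ≈ 0.96366866

0.963669


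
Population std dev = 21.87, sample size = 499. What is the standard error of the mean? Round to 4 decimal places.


SE = sigma / sqrt(n)
sqrt(499) ≈ 22.338308
SE = 21.87 / 22.338308 ≈ 0.979036

0.9790


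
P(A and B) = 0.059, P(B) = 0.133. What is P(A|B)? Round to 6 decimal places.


P(A|B) = P(A and B) / P(B) = 0.059 / 0.133 = 59/133 ≈ 0.44360902

0.443609


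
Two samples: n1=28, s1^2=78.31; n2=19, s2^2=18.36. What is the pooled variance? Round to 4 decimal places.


sp^2 = ((n1-1)*s1^2 + (n2-1)*s2^2)/(n1+n2-2)
(n1-1)*s1^2 = 27 * 78.31 = 2114.37
(n2-1)*s2^2 = 18 * 18.36 = 330.48
numerator = 2114.37 + 330.48 = 2444.85
n1+n2-2 = 45
sp^2 = 2444.85 / 45 = 54.33

54.3300


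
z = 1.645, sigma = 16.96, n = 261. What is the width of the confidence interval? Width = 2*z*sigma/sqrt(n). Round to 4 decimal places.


width = 2*z*sigma/sqrt(n)
2*z*sigma = 2 * 1.645 * 16.96 = 55.7984
sqrt(261) ≈ 16.155494
width = 55.7984 / 16.155494 ≈ 3.453834

3.4538


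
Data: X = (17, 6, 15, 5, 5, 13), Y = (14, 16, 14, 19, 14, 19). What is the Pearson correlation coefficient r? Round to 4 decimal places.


r = sum((xi-xbar)(yi-ybar)) / sqrt(sum((xi-xbar)^2) * sum((yi-ybar)^2))
n = 6, xbar = 61/6 ≈ 10.166667, ybar = 96/6 = 16
Sxy = sum((xi-xbar)(yi-ybar)) = -20
Sxx = sum((xi-xbar)^2) = 893/6 ≈ 148.833333
Syy = sum((yi-ybar)^2) = 30
sqrt(Sxx*Syy) ≈ 66.820655
r = Sxy / sqrt(Sxx*Syy) = -20 / 66.820655 ≈ -0.299309

-0.2993


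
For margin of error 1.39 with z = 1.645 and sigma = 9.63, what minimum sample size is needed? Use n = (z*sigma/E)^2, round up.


z*sigma/E = 1.645 * 9.63 / 1.39 ≈ 11.396655
(z*sigma/E)^2 ≈ 129.883738
round up: n = 130

130


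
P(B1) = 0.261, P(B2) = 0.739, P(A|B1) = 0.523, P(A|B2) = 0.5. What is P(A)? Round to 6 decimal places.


P(A) = P(A|B1)*P(B1) + P(A|B2)*P(B2)
P(A|B1)*P(B1) = 0.523 * 0.261 = 0.136503
P(A|B2)*P(B2) = 0.5 * 0.739 = 0.3695
P(A) = 0.136503 + 0.3695 = 0.506003

0.506003


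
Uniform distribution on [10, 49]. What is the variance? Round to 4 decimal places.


Var = (b-a)^2 / 12
(b-a)^2 = (49 - 10)^2 = 1521
Var = 1521/12 = 126.75

126.7500


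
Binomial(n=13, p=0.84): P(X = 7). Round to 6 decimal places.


P = C(n,k) * p^k * (1-p)^(n-k)
C(13,7) = 1716
p^k = 0.84^7 ≈ 0.2950903
(1-p)^(n-k) = 0.16^6 ≈ 0.00001677722
P = 1716 * 0.2950903 * 0.00001677722 ≈ 0.008496

0.008496


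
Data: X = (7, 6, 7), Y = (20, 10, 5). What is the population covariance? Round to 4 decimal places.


Cov = (1/n)*sum((xi-xbar)(yi-ybar))
n = 3, xbar = 20/3 ≈ 6.666667, ybar = 35/3 ≈ 11.666667
sum((xi-xbar)(yi-ybar)) = 5/3 ≈ 1.666667
Cov = 1.666667 / 3 = 5/9 ≈ 0.555556

0.5556


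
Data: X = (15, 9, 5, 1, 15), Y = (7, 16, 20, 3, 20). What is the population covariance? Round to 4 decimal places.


Cov = (1/n)*sum((xi-xbar)(yi-ybar))
n = 5, xbar = 45/5 = 9, ybar = 66/5 = 13.2
sum((xi-xbar)(yi-ybar)) = 58
Cov = 58 / 5 = 11.6

11.6000


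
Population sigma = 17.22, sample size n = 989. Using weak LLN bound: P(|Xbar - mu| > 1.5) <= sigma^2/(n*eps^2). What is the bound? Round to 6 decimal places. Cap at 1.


bound = min(1, sigma^2/(n*eps^2))
sigma^2 = 17.22^2 = 296.5284
n*eps^2 = 989 * 1.5^2 = 989 * 2.25 = 2225.25
sigma^2/(n*eps^2) = 296.5284 / 2225.25 ≈ 0.13325622

0.133256


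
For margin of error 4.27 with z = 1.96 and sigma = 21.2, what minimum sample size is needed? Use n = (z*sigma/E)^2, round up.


z*sigma/E = 1.96 * 21.2 / 4.27 = 2968/305 ≈ 9.731148
(z*sigma/E)^2 ≈ 94.695232
round up: n = 95

95


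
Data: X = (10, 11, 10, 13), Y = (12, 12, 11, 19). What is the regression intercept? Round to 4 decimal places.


a = ybar - b*xbar, where b = sum((xi-xbar)(yi-ybar)) / sum((xi-xbar)^2)
n = 4, xbar = 44/4 = 11, ybar = 54/4 = 13.5
Sxy = sum((xi-xbar)(yi-ybar)) = 15
Sxx = sum((xi-xbar)^2) = 6
b = Sxy / Sxx = 2.5
a = 13.5 - 2.5 * 11 = -14

-14.0000


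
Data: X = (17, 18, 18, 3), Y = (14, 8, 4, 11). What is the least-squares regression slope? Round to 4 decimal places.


b = sum((xi-xbar)(yi-ybar)) / sum((xi-xbar)^2)
n = 4, xbar = 56/4 = 14, ybar = 37/4 = 9.25
Sxy = sum((xi-xbar)(yi-ybar)) = -31
Sxx = sum((xi-xbar)^2) = 162
b = Sxy / Sxx = -31/162 ≈ -0.191358

-0.1914


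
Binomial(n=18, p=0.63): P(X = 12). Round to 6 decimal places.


P = C(n,k) * p^k * (1-p)^(n-k)
C(18,12) = 18564
p^k = 0.63^12 ≈ 0.003909188
(1-p)^(n-k) = 0.37^6 ≈ 0.002565726
P = 18564 * 0.003909188 * 0.002565726 ≈ 0.186195

0.186195


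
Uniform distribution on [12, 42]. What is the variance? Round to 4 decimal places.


Var = (b-a)^2 / 12
(b-a)^2 = (42 - 12)^2 = 900
Var = 900/12 = 75

75.0000


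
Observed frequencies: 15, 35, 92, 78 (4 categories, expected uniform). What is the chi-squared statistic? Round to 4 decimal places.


chi2 = sum((O-E)^2/E), E = total/4
total = 220, E = 220/4 = 55
(15 - 55)^2 / 55 = 1600 / 55 = 320/11 ≈ 29.090909
(35 - 55)^2 / 55 = 400 / 55 = 80/11 ≈ 7.272727
(92 - 55)^2 / 55 = 1369 / 55 = 1369/55 ≈ 24.890909
(78 - 55)^2 / 55 = 529 / 55 = 529/55 ≈ 9.618182
chi2 = 3898/55 ≈ 70.872727

70.8727


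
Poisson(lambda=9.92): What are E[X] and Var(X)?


E[X] = Var(X) = lambda = 9.92

9.92, 9.92


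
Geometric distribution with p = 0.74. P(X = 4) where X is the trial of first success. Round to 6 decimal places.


P = (1-p)^(k-1) * p
(1-p)^(k-1) = 0.26^3 = 0.017576
P = 0.017576 * 0.74 = 0.01300624

0.013006


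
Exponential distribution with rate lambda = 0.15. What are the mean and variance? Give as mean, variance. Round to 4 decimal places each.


mean = 1/lam, var = 1/lam^2
mean = 1 / 0.15 = 20/3 ≈ 6.666667
lam^2 = 0.15^2 = 0.0225
var = 1 / 0.0225 = 400/9 ≈ 44.444444

6.6667, 44.4444


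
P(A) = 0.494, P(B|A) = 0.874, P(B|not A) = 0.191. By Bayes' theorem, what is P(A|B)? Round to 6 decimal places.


P(A|B) = P(B|A)*P(A) / P(B), P(B) = P(B|A)*P(A) + P(B|not A)*P(not A)
P(B|A)*P(A) = 0.874 * 0.494 = 0.431756
P(B|not A)*P(not A) = 0.191 * 0.506 = 0.096646
P(B) = 0.431756 + 0.096646 = 0.528402
P(A|B) = 0.431756 / 0.528402 ≈ 0.81709759

0.817098


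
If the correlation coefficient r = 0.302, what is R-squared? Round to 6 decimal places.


R^2 = r^2 = (0.302)^2 = 0.091204

0.091204


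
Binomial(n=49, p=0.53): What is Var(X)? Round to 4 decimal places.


Var = n*p*(1-p) = 49 * 0.53 * 0.47 = 12.2059

12.2059


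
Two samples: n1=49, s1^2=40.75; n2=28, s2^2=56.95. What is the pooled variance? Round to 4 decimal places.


sp^2 = ((n1-1)*s1^2 + (n2-1)*s2^2)/(n1+n2-2)
(n1-1)*s1^2 = 48 * 40.75 = 1956
(n2-1)*s2^2 = 27 * 56.95 = 1537.65
numerator = 1956 + 1537.65 = 3493.65
n1+n2-2 = 75
sp^2 = 3493.65 / 75 = 46.582

46.5820


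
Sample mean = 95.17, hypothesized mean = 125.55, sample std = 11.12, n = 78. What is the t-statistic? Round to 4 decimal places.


t = (xbar - mu0) / (s/sqrt(n))
xbar - mu0 = 95.17 - 125.55 = -30.38
sqrt(78) ≈ 8.83176087
s/sqrt(n) = 11.12 / 8.83176087 ≈ 1.25909206
t = -30.38 / 1.25909206 ≈ -24.128498

-24.1285


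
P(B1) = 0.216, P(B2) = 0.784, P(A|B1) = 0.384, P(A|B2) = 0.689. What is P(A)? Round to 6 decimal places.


P(A) = P(A|B1)*P(B1) + P(A|B2)*P(B2)
P(A|B1)*P(B1) = 0.384 * 0.216 = 0.082944
P(A|B2)*P(B2) = 0.689 * 0.784 = 0.540176
P(A) = 0.082944 + 0.540176 = 0.62312

0.623120


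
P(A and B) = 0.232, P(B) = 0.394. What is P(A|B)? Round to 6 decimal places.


P(A|B) = P(A and B) / P(B) = 0.232 / 0.394 = 116/197 ≈ 0.58883249

0.588832


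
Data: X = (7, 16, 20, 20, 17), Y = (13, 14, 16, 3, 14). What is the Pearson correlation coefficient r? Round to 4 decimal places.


r = sum((xi-xbar)(yi-ybar)) / sqrt(sum((xi-xbar)^2) * sum((yi-ybar)^2))
n = 5, xbar = 80/5 = 16, ybar = 60/5 = 12
Sxy = sum((xi-xbar)(yi-ybar)) = -27
Sxx = sum((xi-xbar)^2) = 114
Syy = sum((yi-ybar)^2) = 106
sqrt(Sxx*Syy) ≈ 109.927249
r = Sxy / sqrt(Sxx*Syy) = -27 / 109.927249 ≈ -0.245617

-0.2456


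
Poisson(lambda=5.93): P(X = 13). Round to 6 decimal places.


P = e^(-lam) * lam^k / k!
e^(-5.93) ≈ 0.002658482
lam^k = 5.93^13 ≈ 11212720942.178602
k! = 13! = 6227020800
P = 0.002658482 * 11212720942.178602 / 6227020800 ≈ 0.004787

0.004787


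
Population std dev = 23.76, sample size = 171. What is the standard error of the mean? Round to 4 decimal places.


SE = sigma / sqrt(n)
sqrt(171) ≈ 13.076697
SE = 23.76 / 13.076697 ≈ 1.816973

1.8170


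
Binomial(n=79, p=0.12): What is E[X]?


E[X] = n*p = 79 * 0.12 = 9.48

9.48


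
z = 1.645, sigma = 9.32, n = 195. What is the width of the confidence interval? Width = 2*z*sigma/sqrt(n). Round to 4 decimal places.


width = 2*z*sigma/sqrt(n)
2*z*sigma = 2 * 1.645 * 9.32 = 30.6628
sqrt(195) ≈ 13.964240
width = 30.6628 / 13.964240 ≈ 2.195809

2.1958


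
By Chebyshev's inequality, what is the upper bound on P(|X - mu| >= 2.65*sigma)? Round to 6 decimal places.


P <= 1/k^2
k^2 = 2.65^2 = 7.0225
1/k^2 = 1 / 7.0225 = 400/2809 ≈ 0.14239943

0.142399


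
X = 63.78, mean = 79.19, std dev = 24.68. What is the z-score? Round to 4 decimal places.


z = (X - mu) / sigma
X - mu = 63.78 - 79.19 = -15.41
z = -15.41 / 24.68 = -1541/2468 ≈ -0.624392

-0.6244


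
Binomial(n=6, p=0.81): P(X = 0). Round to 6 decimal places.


P = C(n,k) * p^k * (1-p)^(n-k)
C(6,0) = 1
p^k = 0.81^0 = 1
(1-p)^(n-k) = 0.19^6 ≈ 0.00004704588
P = 1 * 1 * 0.00004704588 ≈ 0.000047

0.000047


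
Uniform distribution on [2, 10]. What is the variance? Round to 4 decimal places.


Var = (b-a)^2 / 12
(b-a)^2 = (10 - 2)^2 = 64
Var = 64/12 ≈ 5.333333

5.3333


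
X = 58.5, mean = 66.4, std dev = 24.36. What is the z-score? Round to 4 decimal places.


z = (X - mu) / sigma
X - mu = 58.5 - 66.4 = -7.9
z = -7.9 / 24.36 = -395/1218 ≈ -0.324302

-0.3243
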